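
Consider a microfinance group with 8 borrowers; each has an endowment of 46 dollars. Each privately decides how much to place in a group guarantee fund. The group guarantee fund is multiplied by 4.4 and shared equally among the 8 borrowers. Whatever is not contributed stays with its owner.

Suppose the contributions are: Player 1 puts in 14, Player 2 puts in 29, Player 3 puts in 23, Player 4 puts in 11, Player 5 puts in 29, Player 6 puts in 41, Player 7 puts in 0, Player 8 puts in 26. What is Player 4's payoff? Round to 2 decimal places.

Total contributed: 14 + 29 + 23 + 11 + 29 + 41 + 0 + 26 = 173.
Each receives 4.4 × 173 / 8 = 95.15 from the group guarantee fund.
Player 4 keeps 46 − 11 = 35, so Player 4's payoff is 35 + 95.15 = 130.15.

130.15 dollars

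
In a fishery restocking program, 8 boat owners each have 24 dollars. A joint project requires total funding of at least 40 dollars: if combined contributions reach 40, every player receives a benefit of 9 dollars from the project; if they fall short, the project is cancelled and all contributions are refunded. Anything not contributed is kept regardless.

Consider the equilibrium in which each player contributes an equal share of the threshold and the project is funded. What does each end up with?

Equal share of the threshold: 40/8 = 5.
At this profile no one gains by cutting their contribution: any cut drops the total below 40, the project is cancelled, contributions are refunded, and the deviator ends with 24, which is less than 24 − 5 + 9 = 28. Contributing more than 5 just wastes the excess. So contributing exactly 5 is a best response.
Each player's payoff: 24 − 5 + 9 = 28.

28 dollars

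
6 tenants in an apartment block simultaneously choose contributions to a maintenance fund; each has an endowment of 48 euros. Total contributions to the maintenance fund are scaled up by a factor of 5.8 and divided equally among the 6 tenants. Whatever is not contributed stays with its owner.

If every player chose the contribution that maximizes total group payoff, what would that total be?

Each contributed unit returns 5.800 to the group as a whole (0.9667 to each of 6 players), which exceeds 1, so the social optimum is full contribution: group total = 5.800 × 288 = 1670.40.

1670.40 euros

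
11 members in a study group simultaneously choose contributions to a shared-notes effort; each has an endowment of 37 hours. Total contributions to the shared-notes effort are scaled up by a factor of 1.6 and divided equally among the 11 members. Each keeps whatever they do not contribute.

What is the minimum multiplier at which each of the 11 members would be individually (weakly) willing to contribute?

A contributed unit returns (multiplier)/11 to its contributor.
This reaches 1 exactly when the multiplier is 11.

11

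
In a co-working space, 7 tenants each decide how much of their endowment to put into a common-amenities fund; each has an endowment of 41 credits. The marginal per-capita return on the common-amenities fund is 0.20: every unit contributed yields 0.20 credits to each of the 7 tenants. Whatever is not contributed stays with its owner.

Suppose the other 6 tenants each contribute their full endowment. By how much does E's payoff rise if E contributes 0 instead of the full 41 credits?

Switching from a contribution of 41 to 0 lets E keep an extra 41 credits, but lowers the common-amenities fund by 41, which costs E their own share of that drop: 0.20 × 41 = 8.20.
Net gain = 41 − 8.20 = 32.80. The private return per contributed unit (0.20) is below 1, so free-riding is indeed the best response regardless of what the others do.

32.80 credits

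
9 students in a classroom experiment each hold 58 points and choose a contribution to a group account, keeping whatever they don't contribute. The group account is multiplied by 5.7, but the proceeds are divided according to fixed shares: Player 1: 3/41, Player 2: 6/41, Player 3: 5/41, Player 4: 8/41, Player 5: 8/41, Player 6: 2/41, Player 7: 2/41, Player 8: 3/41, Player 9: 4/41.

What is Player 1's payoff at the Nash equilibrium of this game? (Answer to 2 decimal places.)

106.38 points

A player with share s gets back 5.7·s per unit contributed, so full contribution is dominant for anyone with s > 1/5.7 = 0.1754 and zero contribution is dominant for anyone below.
Player 4 and Player 5 are above the threshold, contributing 58 each; the remaining 7 contribute 0. Total contributed: 116.
Player 1 keeps 58 and receives 5.7 × 116 × 3/41 = 48.38 from the group account, for a payoff of 106.38.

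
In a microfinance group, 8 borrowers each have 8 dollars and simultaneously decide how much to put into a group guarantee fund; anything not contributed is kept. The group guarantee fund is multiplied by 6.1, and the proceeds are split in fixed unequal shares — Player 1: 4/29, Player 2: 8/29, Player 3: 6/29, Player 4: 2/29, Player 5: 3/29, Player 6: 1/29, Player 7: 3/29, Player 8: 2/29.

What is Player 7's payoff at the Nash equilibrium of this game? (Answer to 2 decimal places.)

Each unit j contributes comes back to j as 6.1 × (j's share), so j prefers to contribute only if that share exceeds 1/6.1 = 0.1639; otherwise keeping the unit dominates.
The shares above 0.1639 belong to Player 2 and Player 3, contributing 8 each; the remaining 6 contribute 0. Total contributed: 16.
Player 7 keeps 8 and receives 6.1 × 16 × 3/29 = 10.10 from the group guarantee fund, for a payoff of 18.10.

18.10 dollars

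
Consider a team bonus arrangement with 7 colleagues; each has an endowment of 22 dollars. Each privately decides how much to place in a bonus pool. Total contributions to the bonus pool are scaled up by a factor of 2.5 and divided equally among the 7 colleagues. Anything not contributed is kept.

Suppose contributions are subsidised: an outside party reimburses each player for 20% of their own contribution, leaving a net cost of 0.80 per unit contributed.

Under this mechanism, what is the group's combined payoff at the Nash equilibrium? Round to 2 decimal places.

Even with the mechanism, each unit contributed returns only (2.5/7) / 0.80 = 0.4464 per unit of net cost, so contributing nothing is still dominant.
Everyone keeps their endowment and the group total is 7 × 22 = 154.

154.00 dollars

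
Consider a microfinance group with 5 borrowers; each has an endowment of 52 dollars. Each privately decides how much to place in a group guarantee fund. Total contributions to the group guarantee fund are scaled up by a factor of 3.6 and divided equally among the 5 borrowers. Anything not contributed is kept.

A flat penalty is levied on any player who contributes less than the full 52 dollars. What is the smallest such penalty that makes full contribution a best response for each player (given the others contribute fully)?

14.56 dollars

Given the others contribute fully, the best deviation is to contribute 0 (any partial contribution still incurs the fine and gives up units whose private return 0.7200 is below 1).
Deviating from 52 to 0 saves 52 dollars but forfeits the deviator's share of the drop in the group guarantee fund: 3.6/5 × 52 = 37.44.
So the deviation gain is 52 − 37.44 = 14.56, and the fine must be at least 14.56 dollars to wipe it out.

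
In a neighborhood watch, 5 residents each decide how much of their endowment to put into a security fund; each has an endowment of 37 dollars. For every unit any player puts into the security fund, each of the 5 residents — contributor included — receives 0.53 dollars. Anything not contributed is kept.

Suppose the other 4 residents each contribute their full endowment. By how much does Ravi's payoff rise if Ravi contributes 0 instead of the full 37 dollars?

17.39 dollars

Switching from a contribution of 37 to 0 lets Ravi keep an extra 37 dollars, but lowers the security fund by 37, which costs Ravi their own share of that drop: 0.53 × 37 = 19.61.
Net gain = 37 − 19.61 = 17.39. The private return per contributed unit (0.53) is below 1, so free-riding is indeed the best response regardless of what the others do.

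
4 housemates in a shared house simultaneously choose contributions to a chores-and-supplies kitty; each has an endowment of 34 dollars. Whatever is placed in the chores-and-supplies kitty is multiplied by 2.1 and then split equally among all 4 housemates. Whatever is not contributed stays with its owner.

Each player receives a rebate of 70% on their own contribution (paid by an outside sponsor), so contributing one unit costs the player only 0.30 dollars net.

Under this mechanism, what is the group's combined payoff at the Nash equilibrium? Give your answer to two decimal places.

380.80 dollars

Under the mechanism each unit contributed yields (2.1/4) / 0.30 = 1.7500 back to its contributor per unit of net cost, which exceeds 1, making full contribution the dominant choice for everyone.
So the Nash equilibrium is full contribution by all 4; the group earns 4 × (34 × 0.70 + 2.1 × 34) = 380.80.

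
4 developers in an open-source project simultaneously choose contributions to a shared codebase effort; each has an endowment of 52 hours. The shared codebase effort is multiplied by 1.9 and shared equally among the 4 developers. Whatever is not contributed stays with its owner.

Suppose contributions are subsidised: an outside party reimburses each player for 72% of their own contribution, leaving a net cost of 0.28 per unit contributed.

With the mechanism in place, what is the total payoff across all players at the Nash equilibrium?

544.96 hours

The effective private return per unit is now (1.9/4) / 0.28 = 1.6964 > 1, so every player's dominant strategy flips to full contribution.
At the Nash equilibrium everyone contributes 52. Group total payoff = 4 × (52 × 0.72 + 1.9 × 52) = 544.96.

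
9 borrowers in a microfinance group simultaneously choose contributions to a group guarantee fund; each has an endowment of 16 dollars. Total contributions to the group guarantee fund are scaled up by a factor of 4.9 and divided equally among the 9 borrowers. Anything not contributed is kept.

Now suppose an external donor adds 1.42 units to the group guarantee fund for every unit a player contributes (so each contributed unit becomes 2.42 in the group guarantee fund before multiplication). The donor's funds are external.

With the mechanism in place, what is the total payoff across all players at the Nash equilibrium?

Under the mechanism each unit contributed yields 4.9 × 2.42 / 9 = 1.3176 back to its contributor per unit of net cost, which exceeds 1, making full contribution the dominant choice for everyone.
So the Nash equilibrium is full contribution by all 9; the group earns 4.9 × 2.42 × 144 = 1707.55.

1707.55 dollars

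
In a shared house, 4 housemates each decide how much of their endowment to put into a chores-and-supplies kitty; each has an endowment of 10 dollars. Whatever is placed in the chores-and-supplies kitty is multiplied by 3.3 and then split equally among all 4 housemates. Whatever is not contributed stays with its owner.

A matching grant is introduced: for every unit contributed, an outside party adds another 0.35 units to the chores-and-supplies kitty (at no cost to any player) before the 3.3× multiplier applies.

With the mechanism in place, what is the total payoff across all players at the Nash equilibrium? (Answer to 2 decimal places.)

178.20 dollars

The effective private return per unit is now 3.3 × 1.35 / 4 = 1.1138 > 1, so every player's dominant strategy flips to full contribution.
At the Nash equilibrium everyone contributes 10. Group total payoff = 3.3 × 1.35 × 40 = 178.20.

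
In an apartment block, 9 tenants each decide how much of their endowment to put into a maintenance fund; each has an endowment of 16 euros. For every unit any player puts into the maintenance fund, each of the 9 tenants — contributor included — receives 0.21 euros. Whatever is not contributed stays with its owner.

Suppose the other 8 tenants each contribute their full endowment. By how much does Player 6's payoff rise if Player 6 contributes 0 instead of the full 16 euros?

Switching from a contribution of 16 to 0 lets Player 6 keep an extra 16 euros, but lowers the maintenance fund by 16, which costs Player 6 their own share of that drop: 0.21 × 16 = 3.36.
Net gain = 16 − 3.36 = 12.64. The private return per contributed unit (0.21) is below 1, so free-riding is indeed the best response regardless of what the others do.

12.64 euros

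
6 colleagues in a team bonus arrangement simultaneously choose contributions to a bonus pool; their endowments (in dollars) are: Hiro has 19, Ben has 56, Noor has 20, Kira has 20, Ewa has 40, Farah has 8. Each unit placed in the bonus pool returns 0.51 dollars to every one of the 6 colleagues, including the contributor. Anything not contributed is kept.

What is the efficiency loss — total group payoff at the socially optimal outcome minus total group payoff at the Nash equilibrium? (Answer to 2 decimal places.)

The private return per contributed unit is 0.51 < 1 for everyone, so the Nash equilibrium is zero contribution and the group total is Σ E_j = 19 + 56 + 20 + 20 + 40 + 8 = 163.
Each contributed unit returns 3.060 to the group, so the social optimum is full contribution by everyone: group total = 3.060 × 163 = 498.78.
Efficiency loss = (3.060 − 1) × 163 = 335.78.

335.78 dollars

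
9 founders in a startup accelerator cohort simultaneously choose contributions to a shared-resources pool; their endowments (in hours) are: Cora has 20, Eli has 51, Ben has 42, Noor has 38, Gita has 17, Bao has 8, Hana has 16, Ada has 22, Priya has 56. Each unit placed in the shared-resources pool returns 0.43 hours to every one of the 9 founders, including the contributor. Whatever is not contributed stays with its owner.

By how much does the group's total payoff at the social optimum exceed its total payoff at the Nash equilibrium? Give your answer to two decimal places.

The private return per contributed unit is 0.43 < 1 for everyone, so the Nash equilibrium is zero contribution and the group total is Σ E_j = 20 + 51 + 42 + 38 + 17 + 8 + 16 + 22 + 56 = 270.
Each contributed unit returns 3.870 to the group, so the social optimum is full contribution by everyone: group total = 3.870 × 270 = 1044.90.
Efficiency loss = (3.870 − 1) × 270 = 774.90.

774.90 hours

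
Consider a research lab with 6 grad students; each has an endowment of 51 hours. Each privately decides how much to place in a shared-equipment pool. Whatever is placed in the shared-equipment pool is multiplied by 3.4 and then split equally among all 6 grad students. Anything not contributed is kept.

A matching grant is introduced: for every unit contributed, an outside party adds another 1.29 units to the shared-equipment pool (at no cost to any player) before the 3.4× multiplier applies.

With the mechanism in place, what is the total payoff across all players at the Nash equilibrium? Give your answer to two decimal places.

The effective private return per unit is now 3.4 × 2.29 / 6 = 1.2977 > 1, so every player's dominant strategy flips to full contribution.
So the Nash equilibrium is full contribution by all 6; the group earns 3.4 × 2.29 × 306 = 2382.52.

2382.52 hours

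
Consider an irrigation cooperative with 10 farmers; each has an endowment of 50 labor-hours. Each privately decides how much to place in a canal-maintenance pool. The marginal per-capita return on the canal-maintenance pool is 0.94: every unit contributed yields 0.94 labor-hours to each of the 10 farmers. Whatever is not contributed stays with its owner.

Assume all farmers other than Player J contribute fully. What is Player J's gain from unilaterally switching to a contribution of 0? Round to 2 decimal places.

Switching from a contribution of 50 to 0 lets Player J keep an extra 50 labor-hours, but lowers the canal-maintenance pool by 50, which costs Player J their own share of that drop: 0.94 × 50 = 47.00.
Net gain = 50 − 47.00 = 3.00. The private return per contributed unit (0.94) is below 1, so free-riding is indeed the best response regardless of what the others do.

3.00 labor-hours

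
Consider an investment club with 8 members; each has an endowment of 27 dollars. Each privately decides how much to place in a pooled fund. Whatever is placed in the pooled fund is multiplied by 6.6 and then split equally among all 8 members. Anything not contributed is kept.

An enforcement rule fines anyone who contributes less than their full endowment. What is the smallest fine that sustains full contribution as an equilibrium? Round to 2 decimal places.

Given the others contribute fully, the best deviation is to contribute 0 (any partial contribution still incurs the fine and gives up units whose private return 0.8250 is below 1).
Deviating from 27 to 0 saves 27 dollars but forfeits the deviator's share of the drop in the pooled fund: 6.6/8 × 27 = 22.27.
So the deviation gain is 27 − 22.27 = 4.73, and the fine must be at least 4.73 dollars to wipe it out.

4.73 dollars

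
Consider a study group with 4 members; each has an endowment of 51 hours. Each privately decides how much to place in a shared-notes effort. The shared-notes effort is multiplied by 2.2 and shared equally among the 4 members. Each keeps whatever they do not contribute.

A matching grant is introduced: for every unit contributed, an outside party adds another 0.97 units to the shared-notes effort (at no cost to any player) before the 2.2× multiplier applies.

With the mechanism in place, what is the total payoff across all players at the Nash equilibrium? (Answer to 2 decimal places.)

884.14 hours

With the mechanism, a contributed unit returns 2.2 × 1.97 / 4 = 1.0835 per unit of net cost to the contributor — now above 1 — so contributing fully is weakly dominant for every player.
So the Nash equilibrium is full contribution by all 4; the group earns 2.2 × 1.97 × 204 = 884.14.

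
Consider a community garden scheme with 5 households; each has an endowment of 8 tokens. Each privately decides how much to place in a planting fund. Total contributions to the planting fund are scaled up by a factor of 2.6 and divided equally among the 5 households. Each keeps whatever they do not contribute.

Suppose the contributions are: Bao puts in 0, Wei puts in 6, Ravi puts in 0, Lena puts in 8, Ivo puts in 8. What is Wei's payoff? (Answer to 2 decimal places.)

Total contributed: 0 + 6 + 0 + 8 + 8 = 22.
Each receives 2.6 × 22 / 5 = 11.44 from the planting fund.
Wei keeps 8 − 6 = 2, so Wei's payoff is 2 + 11.44 = 13.44.

13.44 tokens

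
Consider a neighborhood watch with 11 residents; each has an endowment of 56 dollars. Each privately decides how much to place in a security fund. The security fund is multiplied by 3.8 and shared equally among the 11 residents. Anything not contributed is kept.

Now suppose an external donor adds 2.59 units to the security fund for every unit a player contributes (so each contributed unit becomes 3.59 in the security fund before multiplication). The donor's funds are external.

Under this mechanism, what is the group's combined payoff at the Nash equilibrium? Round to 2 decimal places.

Under the mechanism each unit contributed yields 3.8 × 3.59 / 11 = 1.2402 back to its contributor per unit of net cost, which exceeds 1, making full contribution the dominant choice for everyone.
At the Nash equilibrium everyone contributes 56. Group total payoff = 3.8 × 3.59 × 616 = 8403.47.

8403.47 dollars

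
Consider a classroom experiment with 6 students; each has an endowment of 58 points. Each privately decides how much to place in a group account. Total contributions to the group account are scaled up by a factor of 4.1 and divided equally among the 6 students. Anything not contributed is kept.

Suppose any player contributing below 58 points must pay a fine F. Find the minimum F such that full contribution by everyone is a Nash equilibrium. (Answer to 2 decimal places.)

Given the others contribute fully, the best deviation is to contribute 0 (any partial contribution still incurs the fine and gives up units whose private return 0.6833 is below 1).
Deviating from 58 to 0 saves 58 points but forfeits the deviator's share of the drop in the group account: 4.1/6 × 58 = 39.63.
So the deviation gain is 58 − 39.63 = 18.37, and the fine must be at least 18.37 points to wipe it out.

18.37 points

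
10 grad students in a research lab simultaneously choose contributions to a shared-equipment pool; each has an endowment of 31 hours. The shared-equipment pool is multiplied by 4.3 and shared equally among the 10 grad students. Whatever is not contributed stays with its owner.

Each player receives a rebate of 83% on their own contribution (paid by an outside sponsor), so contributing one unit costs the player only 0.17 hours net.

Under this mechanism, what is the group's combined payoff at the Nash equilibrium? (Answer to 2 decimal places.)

1590.30 hours

Under the mechanism each unit contributed yields (4.3/10) / 0.17 = 2.5294 back to its contributor per unit of net cost, which exceeds 1, making full contribution the dominant choice for everyone.
At the Nash equilibrium everyone contributes 31. Group total payoff = 10 × (31 × 0.83 + 4.3 × 31) = 1590.30.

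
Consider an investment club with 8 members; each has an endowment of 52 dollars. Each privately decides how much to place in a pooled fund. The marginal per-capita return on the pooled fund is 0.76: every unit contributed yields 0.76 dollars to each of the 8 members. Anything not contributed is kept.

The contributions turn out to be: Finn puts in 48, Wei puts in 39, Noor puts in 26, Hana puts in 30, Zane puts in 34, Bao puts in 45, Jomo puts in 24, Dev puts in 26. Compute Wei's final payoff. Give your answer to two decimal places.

Total contributed: 48 + 39 + 26 + 30 + 34 + 45 + 24 + 26 = 272.
Each receives 0.76 × 272 = 206.72 from the pooled fund.
Wei keeps 52 − 39 = 13, so Wei's payoff is 13 + 206.72 = 219.72.

219.72 dollars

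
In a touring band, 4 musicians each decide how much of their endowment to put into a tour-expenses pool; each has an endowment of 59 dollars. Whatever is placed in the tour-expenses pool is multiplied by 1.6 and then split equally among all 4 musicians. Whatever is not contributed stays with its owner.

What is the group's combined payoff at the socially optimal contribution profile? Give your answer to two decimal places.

377.60 dollars

Each contributed unit returns 1.600 to the group as a whole (0.4000 to each of 4 players), which exceeds 1, so the social optimum is full contribution: group total = 1.600 × 236 = 377.60.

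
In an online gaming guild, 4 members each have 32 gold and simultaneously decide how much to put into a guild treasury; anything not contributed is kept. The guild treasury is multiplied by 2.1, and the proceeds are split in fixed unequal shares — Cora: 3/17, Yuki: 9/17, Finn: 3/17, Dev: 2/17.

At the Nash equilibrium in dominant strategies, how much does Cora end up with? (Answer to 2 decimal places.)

43.86 gold

A player with share s gets back 2.1·s per unit contributed, so full contribution is dominant for anyone with s > 1/2.1 = 0.4762 and zero contribution is dominant for anyone below.
Yuki alone (share 9/17) is above the threshold, contributing 32; the remaining 3 contribute 0. Total contributed: 32.
Cora keeps 32 and receives 2.1 × 32 × 3/17 = 11.86 from the guild treasury, for a payoff of 43.86.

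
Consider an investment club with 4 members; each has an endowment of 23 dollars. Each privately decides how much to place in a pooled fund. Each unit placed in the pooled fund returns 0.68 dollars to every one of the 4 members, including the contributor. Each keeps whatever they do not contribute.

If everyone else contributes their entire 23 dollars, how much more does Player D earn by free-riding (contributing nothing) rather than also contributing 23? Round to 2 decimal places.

Switching from a contribution of 23 to 0 lets Player D keep an extra 23 dollars, but lowers the pooled fund by 23, which costs Player D their own share of that drop: 0.68 × 23 = 15.64.
Net gain = 23 − 15.64 = 7.36. The private return per contributed unit (0.68) is below 1, so free-riding is indeed the best response regardless of what the others do.

7.36 dollars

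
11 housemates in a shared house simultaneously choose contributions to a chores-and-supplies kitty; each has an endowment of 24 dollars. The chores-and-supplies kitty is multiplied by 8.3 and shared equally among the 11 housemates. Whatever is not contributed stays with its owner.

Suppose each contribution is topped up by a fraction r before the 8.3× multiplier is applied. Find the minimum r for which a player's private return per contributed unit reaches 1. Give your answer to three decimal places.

With matching at rate r, one contributed unit becomes (1 + r) in the chores-and-supplies kitty and returns 8.3 × (1 + r) / 11 to the contributor.
Setting this equal to 1: 1 + r = 11/8.3 = 1.3253.
So the minimum matching rate is r = 1.3253 − 1 = 0.325.

0.325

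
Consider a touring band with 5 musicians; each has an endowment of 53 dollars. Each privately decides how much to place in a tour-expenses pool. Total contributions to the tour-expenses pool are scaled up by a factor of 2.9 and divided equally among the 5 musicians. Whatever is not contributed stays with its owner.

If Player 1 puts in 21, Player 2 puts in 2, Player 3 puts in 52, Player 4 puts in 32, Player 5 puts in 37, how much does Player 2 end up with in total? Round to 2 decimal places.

134.52 dollars

Total contributed: 21 + 2 + 52 + 32 + 37 = 144.
Each receives 2.9 × 144 / 5 = 83.52 from the tour-expenses pool.
Player 2 keeps 53 − 2 = 51, so Player 2's payoff is 51 + 83.52 = 134.52.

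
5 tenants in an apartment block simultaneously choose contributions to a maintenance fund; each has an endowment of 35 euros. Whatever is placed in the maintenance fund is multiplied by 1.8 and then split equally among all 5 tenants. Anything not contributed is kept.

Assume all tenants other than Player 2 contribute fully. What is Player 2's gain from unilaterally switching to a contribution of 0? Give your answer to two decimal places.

Switching from a contribution of 35 to 0 lets Player 2 keep an extra 35 euros, but lowers the maintenance fund by 35, which costs Player 2 their own share of that drop: 1.8/5 × 35 = 12.60.
Net gain = 35 − 12.60 = 22.40. The private return per contributed unit (0.3600) is below 1, so free-riding is indeed the best response regardless of what the others do.

22.40 euros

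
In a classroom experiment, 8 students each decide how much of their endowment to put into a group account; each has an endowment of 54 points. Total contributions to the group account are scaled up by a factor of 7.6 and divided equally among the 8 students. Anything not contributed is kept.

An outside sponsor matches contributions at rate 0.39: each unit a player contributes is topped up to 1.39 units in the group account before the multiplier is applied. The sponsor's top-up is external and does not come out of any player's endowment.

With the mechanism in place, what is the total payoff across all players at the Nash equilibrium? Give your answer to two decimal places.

The effective private return per unit is now 7.6 × 1.39 / 8 = 1.3205 > 1, so every player's dominant strategy flips to full contribution.
At the Nash equilibrium everyone contributes 54. Group total payoff = 7.6 × 1.39 × 432 = 4563.65.

4563.65 points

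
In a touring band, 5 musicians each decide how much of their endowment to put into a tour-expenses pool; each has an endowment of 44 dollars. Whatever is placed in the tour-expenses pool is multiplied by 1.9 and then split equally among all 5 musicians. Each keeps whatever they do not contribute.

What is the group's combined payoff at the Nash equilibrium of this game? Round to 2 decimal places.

Each contributed unit returns 1.9/5 = 0.3800 to its contributor — below 1 — so contributing 0 is dominant for every player. At the Nash equilibrium everyone keeps their 44, and the group total is 5 × 44 = 220.

220.00 dollars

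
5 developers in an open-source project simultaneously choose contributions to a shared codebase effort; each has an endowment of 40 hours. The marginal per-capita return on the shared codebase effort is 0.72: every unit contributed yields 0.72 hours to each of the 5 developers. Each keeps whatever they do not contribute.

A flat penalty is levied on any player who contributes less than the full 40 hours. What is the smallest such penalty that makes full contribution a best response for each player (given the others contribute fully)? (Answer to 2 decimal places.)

11.20 hours

Given the others contribute fully, the best deviation is to contribute 0 (any partial contribution still incurs the fine and gives up units whose private return 0.72 is below 1).
Deviating from 40 to 0 saves 40 hours but forfeits the deviator's share of the drop in the shared codebase effort: 0.72 × 40 = 28.80.
So the deviation gain is 40 − 28.80 = 11.20, and the fine must be at least 11.20 hours to wipe it out.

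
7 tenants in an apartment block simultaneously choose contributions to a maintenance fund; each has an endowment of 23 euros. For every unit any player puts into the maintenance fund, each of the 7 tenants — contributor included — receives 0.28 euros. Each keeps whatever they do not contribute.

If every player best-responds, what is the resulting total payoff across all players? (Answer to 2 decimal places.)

161.00 euros

The private return per contributed unit is 0.28 < 1, so contributing 0 is dominant for every player. At the Nash equilibrium everyone keeps their 23, and the group total is 7 × 23 = 161.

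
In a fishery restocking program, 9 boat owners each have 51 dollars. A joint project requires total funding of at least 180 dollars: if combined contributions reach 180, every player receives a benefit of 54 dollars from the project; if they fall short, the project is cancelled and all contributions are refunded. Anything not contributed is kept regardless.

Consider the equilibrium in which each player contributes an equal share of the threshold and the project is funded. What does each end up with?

Equal share of the threshold: 180/9 = 20.
At this profile no one gains by cutting their contribution: any cut drops the total below 180, the project is cancelled, contributions are refunded, and the deviator ends with 51, which is less than 51 − 20 + 54 = 85. Contributing more than 20 just wastes the excess. So contributing exactly 20 is a best response.
Each player's payoff: 51 − 20 + 54 = 85.

85 dollars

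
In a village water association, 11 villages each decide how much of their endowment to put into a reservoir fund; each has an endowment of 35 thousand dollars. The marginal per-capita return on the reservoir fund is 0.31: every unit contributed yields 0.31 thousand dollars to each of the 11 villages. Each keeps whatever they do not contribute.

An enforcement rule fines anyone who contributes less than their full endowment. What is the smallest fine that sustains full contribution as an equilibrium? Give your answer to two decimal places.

24.15 thousand dollars

Given the others contribute fully, the best deviation is to contribute 0 (any partial contribution still incurs the fine and gives up units whose private return 0.31 is below 1).
Deviating from 35 to 0 saves 35 thousand dollars but forfeits the deviator's share of the drop in the reservoir fund: 0.31 × 35 = 10.85.
So the deviation gain is 35 − 10.85 = 24.15, and the fine must be at least 24.15 thousand dollars to wipe it out.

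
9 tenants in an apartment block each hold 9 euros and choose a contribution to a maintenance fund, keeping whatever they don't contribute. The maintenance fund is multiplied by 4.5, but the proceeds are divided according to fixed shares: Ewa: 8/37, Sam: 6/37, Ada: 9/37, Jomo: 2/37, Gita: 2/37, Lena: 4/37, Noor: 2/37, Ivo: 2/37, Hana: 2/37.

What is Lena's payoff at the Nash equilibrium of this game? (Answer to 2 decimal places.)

For player j, contributing a unit is worthwhile iff 4.5 × (j's share) ≥ 1, i.e. iff j's share is at least 0.2222.
Ada alone (share 9/37) is above the threshold, contributing 9; the remaining 8 contribute 0. Total contributed: 9.
Lena keeps 9 and receives 4.5 × 9 × 4/37 = 4.38 from the maintenance fund, for a payoff of 13.38.

13.38 euros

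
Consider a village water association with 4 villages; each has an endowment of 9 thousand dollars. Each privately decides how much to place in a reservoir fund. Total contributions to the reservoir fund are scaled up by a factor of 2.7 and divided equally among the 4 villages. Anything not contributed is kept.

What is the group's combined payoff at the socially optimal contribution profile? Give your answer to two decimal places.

97.20 thousand dollars

Each contributed unit returns 2.700 to the group as a whole (0.6750 to each of 4 players), which exceeds 1, so the social optimum is full contribution: group total = 2.700 × 36 = 97.20.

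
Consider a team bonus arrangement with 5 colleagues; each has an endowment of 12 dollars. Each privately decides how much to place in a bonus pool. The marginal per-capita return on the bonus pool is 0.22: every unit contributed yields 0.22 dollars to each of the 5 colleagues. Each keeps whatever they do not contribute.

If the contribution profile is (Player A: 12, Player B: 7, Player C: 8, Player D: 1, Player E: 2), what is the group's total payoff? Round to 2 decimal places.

63.00 dollars

Total contributed: 12 + 7 + 8 + 1 + 2 = 30; total kept: 5 × 12 − 30 = 30.
The bonus pool pays out 0.22 × 5 × 30 = 33.00 in aggregate.
Group total = 30 + 33.00 = 63.00.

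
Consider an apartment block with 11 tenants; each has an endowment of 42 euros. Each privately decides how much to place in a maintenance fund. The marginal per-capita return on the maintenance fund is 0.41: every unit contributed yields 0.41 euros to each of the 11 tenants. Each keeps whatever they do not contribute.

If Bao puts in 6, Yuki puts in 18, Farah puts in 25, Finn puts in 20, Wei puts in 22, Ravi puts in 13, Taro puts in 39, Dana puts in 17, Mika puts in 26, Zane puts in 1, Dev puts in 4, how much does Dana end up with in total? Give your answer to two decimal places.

Total contributed: 6 + 18 + 25 + 20 + 22 + 13 + 39 + 17 + 26 + 1 + 4 = 191.
Each receives 0.41 × 191 = 78.31 from the maintenance fund.
Dana keeps 42 − 17 = 25, so Dana's payoff is 25 + 78.31 = 103.31.

103.31 euros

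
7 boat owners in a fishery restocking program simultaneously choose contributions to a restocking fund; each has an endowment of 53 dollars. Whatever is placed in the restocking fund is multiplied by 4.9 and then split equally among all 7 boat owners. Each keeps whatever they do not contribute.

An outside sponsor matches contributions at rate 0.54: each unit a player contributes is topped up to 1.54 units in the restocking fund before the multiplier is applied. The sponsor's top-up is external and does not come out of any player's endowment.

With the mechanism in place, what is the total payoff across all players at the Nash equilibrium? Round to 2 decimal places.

Under the mechanism each unit contributed yields 4.9 × 1.54 / 7 = 1.0780 back to its contributor per unit of net cost, which exceeds 1, making full contribution the dominant choice for everyone.
At the Nash equilibrium everyone contributes 53. Group total payoff = 4.9 × 1.54 × 371 = 2799.57.

2799.57 dollars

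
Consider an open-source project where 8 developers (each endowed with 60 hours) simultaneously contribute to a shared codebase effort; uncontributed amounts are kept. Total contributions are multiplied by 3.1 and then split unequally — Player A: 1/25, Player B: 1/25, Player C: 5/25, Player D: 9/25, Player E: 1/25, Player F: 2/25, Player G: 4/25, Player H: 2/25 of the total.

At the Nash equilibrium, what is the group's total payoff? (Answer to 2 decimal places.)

606.00 hours

Player j's private return per contributed unit is 3.1 × (j's share). Contributing is weakly dominant for j when that share is at least 1/3.1 = 0.3226, and contributing 0 is dominant otherwise.
The only share above 0.3226 is Player D's 9/25, contributing 60; the remaining 7 contribute 0. Total contributed: 60.
The shared codebase effort pays out 3.1 × 60 = 186.00 in total (split across the unequal shares, but the aggregate is all that matters for the group sum).
The 7 free-riders keep 60 each, adding 420. Group total = 420 + 186.00 = 606.00.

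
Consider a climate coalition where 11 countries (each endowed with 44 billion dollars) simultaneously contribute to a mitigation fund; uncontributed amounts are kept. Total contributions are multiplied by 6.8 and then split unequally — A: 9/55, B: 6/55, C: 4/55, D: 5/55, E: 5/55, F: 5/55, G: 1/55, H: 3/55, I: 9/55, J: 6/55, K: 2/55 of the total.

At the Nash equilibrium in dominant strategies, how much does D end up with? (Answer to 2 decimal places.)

Each unit j contributes comes back to j as 6.8 × (j's share), so j prefers to contribute only if that share exceeds 1/6.8 = 0.1471; otherwise keeping the unit dominates.
A and I are above the threshold, contributing 44 each; the remaining 9 contribute 0. Total contributed: 88.
D keeps 44 and receives 6.8 × 88 × 5/55 = 54.40 from the mitigation fund, for a payoff of 98.40.

98.40 billion dollars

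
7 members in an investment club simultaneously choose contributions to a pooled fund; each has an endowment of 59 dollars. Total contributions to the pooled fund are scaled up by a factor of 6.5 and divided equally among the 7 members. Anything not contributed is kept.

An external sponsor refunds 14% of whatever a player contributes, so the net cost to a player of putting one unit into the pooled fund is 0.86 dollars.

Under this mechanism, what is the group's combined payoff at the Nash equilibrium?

2742.32 dollars

Under the mechanism each unit contributed yields (6.5/7) / 0.86 = 1.0797 back to its contributor per unit of net cost, which exceeds 1, making full contribution the dominant choice for everyone.
So the Nash equilibrium is full contribution by all 7; the group earns 7 × (59 × 0.14 + 6.5 × 59) = 2742.32.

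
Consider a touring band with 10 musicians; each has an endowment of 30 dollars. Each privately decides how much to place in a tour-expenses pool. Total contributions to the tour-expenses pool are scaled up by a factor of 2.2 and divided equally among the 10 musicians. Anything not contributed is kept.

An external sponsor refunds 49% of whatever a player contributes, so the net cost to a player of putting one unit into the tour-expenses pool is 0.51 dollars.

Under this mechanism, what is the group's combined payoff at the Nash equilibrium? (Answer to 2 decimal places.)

With the mechanism, a contributed unit returns (2.2/10) / 0.51 = 0.4314 per unit of net cost — still below 1 — so contributing 0 remains dominant for every player.
Everyone keeps their endowment and the group total is 10 × 30 = 300.

300.00 dollars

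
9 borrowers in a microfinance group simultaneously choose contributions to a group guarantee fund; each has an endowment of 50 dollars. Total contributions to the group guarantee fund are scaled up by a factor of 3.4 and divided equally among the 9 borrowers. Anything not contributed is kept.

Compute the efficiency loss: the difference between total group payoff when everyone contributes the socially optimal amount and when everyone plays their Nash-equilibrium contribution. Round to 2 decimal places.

1080.00 dollars

Each contributed unit returns 3.4/9 = 0.3778 to its contributor — below 1 — so contributing 0 is dominant for every player. At the Nash equilibrium everyone keeps their 50, and the group total is 9 × 50 = 450.
Each contributed unit returns 3.400 to the group as a whole (0.3778 to each of 9 players), which exceeds 1, so the social optimum is full contribution: group total = 3.400 × 450 = 1530.00.
Efficiency loss = 1530.00 − 450 = 1080.00.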